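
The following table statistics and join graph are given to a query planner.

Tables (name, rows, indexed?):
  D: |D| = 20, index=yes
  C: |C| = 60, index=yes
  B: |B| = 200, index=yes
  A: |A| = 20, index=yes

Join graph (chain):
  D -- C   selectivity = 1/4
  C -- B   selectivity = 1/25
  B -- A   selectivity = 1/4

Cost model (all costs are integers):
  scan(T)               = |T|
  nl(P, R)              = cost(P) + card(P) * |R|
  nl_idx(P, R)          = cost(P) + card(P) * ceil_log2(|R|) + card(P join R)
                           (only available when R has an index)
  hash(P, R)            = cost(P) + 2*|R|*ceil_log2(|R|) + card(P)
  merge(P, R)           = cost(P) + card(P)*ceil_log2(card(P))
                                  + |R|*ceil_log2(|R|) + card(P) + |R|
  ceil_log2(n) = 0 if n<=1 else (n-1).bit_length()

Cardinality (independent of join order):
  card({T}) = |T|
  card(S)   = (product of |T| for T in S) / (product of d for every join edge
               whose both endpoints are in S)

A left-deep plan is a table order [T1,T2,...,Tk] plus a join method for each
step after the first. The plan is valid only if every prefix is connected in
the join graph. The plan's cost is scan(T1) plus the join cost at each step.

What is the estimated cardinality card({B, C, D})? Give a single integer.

Tables in S: B(200), C(60), D(20)
Edges inside S: D-C(d=4), C-B(d=25)
numerator = 200 * 60 * 20 = 240000
denominator = 4 * 25 = 100
card(S) = 240000 / 100 = 2400

2400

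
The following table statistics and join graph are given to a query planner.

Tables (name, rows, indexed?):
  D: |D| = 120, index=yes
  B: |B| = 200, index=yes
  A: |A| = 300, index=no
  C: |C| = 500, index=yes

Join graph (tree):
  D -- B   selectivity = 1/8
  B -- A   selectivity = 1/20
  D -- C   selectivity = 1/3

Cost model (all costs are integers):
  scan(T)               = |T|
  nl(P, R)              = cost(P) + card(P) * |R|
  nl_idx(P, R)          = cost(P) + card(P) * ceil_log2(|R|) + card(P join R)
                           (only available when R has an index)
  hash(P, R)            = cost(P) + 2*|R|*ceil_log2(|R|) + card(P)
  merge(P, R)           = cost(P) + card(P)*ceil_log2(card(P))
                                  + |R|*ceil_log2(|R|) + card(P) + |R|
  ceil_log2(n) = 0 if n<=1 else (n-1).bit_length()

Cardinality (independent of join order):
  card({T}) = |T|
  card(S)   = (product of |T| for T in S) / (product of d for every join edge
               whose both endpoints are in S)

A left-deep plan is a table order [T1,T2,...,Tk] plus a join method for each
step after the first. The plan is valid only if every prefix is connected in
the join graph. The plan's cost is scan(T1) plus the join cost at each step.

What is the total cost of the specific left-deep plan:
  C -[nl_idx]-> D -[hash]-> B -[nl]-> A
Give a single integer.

150047200

step 1: scan C: cost=500, card=500
step 2: join D via nl_idx
    card(P join D) = 500*120/(3) = 20000
    cost = 500 + 500*7 + 20000 = 24000
step 3: join B via hash
    card(P join B) = 20000*200/(8) = 500000
    cost = 24000 + 2*200*8 + 20000 = 47200
step 4: join A via nl
    card(P join A) = 500000*300/(20) = 7500000
    cost = 47200 + 500000*300 = 150047200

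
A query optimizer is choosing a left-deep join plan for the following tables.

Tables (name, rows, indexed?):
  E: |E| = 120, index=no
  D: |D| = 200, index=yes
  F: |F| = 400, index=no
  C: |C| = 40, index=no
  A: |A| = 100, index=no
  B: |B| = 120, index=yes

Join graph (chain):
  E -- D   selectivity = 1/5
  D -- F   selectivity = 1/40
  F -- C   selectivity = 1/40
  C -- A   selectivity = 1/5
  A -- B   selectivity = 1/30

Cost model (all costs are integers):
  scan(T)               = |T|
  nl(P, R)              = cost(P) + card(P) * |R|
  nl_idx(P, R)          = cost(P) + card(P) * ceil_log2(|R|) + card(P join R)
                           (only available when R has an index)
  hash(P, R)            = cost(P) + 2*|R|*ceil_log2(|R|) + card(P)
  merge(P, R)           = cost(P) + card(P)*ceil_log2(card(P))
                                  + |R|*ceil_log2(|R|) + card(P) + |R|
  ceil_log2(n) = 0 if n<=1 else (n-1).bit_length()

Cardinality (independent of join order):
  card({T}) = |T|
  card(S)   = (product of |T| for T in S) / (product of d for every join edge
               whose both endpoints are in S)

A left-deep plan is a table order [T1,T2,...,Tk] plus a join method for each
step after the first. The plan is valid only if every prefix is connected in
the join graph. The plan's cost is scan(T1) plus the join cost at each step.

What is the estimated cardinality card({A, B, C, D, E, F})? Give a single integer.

3840000

Tables in S: A(100), B(120), C(40), D(200), E(120), F(400)
Edges inside S: E-D(d=5), D-F(d=40), F-C(d=40), C-A(d=5), A-B(d=30)
numerator = 100 * 120 * 40 * 200 * 120 * 400 = 4608000000000
denominator = 5 * 40 * 40 * 5 * 30 = 1200000
card(S) = 4608000000000 / 1200000 = 3840000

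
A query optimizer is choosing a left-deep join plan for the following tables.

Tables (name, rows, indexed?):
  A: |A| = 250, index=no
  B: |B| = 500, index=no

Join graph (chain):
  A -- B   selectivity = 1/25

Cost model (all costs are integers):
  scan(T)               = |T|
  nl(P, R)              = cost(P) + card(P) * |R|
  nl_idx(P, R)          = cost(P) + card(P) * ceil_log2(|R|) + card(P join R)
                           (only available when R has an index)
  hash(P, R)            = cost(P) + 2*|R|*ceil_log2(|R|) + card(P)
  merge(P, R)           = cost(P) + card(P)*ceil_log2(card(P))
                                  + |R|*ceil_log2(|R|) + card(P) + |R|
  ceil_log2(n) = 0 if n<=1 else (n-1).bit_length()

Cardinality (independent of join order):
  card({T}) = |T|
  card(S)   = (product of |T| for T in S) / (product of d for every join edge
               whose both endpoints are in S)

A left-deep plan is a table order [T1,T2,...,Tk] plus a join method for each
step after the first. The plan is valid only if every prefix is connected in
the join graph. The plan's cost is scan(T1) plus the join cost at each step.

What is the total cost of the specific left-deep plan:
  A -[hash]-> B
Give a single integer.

step 1: scan A: cost=250, card=250
step 2: join B via hash
    card(P join B) = 250*500/(25) = 5000
    cost = 250 + 2*500*9 + 250 = 9500

9500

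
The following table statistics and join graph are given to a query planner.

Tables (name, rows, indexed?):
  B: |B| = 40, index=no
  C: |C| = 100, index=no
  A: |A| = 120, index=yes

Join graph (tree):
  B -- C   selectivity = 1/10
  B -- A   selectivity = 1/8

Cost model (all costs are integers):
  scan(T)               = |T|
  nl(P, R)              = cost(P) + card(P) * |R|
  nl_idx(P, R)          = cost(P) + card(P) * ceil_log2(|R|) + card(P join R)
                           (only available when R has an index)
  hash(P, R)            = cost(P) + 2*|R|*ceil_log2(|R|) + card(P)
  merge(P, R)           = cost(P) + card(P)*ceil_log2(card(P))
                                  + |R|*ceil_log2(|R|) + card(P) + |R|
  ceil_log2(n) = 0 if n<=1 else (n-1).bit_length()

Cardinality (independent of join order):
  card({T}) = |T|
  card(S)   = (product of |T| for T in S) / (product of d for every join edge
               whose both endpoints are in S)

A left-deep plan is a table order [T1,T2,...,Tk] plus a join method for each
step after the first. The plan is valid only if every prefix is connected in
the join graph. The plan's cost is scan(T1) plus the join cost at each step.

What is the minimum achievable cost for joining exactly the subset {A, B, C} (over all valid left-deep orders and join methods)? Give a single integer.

2720

Selinger DP over subsets of {A,B,C}:
  {B}: scan cost=40, card=40
  {C}: scan cost=100, card=100
  {A}: scan cost=120, card=120
  {BC}: card=400; try (B,hash)→680, (C,merge)→1120, (B,merge)→1180, (C,hash)→1480, (C,nl)→4040, (B,nl)→4100; best=680 via (B,hash)
  {AB}: card=600; try (B,hash)→720, (A,nl_idx)→920, (A,merge)→1280, (B,merge)→1360, (A,hash)→1760, (A,nl)→4840 …(+1); best=720 via (B,hash)
  {ABC}: card=6000; try (C,hash)→2720, (A,hash)→2760, (A,merge)→5640, (C,merge)→8120, (A,nl_idx)→9480, (A,nl)→48680 …(+1); best=2720 via (C,hash)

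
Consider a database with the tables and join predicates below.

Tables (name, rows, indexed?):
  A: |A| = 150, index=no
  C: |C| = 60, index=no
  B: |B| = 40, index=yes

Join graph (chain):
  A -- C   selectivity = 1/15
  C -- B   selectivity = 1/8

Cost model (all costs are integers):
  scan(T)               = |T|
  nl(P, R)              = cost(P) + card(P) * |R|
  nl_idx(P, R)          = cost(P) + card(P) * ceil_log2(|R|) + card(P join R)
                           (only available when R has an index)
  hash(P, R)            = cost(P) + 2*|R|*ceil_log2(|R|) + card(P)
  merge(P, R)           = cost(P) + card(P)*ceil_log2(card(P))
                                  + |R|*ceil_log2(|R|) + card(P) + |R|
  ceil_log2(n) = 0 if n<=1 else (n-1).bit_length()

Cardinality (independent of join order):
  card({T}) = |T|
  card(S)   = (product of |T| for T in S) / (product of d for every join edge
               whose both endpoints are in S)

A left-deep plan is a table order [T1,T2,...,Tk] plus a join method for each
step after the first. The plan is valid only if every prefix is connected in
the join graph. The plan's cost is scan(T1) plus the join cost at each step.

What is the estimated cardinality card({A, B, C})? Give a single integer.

Tables in S: A(150), B(40), C(60)
Edges inside S: A-C(d=15), C-B(d=8)
numerator = 150 * 40 * 60 = 360000
denominator = 15 * 8 = 120
card(S) = 360000 / 120 = 3000

3000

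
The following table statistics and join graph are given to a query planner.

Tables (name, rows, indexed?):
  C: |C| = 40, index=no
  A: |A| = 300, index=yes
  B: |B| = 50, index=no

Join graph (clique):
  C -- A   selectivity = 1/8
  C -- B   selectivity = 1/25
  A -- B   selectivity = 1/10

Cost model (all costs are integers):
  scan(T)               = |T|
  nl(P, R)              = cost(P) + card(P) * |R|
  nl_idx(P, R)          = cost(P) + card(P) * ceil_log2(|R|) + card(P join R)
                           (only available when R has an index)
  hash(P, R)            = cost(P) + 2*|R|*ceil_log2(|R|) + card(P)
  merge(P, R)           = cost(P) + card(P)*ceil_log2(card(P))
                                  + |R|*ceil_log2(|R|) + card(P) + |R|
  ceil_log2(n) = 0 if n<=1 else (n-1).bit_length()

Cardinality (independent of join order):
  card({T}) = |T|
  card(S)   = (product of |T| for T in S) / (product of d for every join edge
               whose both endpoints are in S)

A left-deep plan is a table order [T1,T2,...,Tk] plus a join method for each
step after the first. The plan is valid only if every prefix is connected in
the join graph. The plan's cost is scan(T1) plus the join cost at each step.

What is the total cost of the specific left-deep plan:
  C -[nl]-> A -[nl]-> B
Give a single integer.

step 1: scan C: cost=40, card=40
step 2: join A via nl
    card(P join A) = 40*300/(8) = 1500
    cost = 40 + 40*300 = 12040
step 3: join B via nl
    card(P join B) = 1500*50/(25*10) = 300
    cost = 12040 + 1500*50 = 87040

87040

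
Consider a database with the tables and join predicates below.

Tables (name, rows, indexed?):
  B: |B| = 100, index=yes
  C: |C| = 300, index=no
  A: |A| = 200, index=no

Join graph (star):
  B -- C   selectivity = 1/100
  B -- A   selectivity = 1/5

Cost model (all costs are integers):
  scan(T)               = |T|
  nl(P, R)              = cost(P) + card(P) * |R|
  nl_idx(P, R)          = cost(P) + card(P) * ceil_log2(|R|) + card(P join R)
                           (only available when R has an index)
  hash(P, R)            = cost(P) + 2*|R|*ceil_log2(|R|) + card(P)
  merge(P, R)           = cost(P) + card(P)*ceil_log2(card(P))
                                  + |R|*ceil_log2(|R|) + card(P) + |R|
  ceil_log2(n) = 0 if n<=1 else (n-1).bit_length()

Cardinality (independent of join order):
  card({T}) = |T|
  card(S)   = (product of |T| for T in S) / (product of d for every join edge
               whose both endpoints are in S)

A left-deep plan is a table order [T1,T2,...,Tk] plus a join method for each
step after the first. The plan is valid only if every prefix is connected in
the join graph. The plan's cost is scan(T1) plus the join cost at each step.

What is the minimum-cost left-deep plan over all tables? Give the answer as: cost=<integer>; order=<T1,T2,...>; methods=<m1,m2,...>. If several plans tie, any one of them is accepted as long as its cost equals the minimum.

Selinger DP (subsets sized 1..n):
  {B}: scan cost=100, card=100
  {C}: scan cost=300, card=300
  {A}: scan cost=200, card=200
  {BC}: card=300; try (B,hash)→2000, (B,nl_idx)→2700, (C,merge)→3900, (B,merge)→4100, (C,hash)→5600, (C,nl)→30100 …(+1); best=2000 via (B,hash)
  {AB}: card=4000; try (B,hash)→1800, (A,merge)→2700, (B,merge)→2800, (A,hash)→3400, (B,nl_idx)→5600, (A,nl)→20100 …(+1); best=1800 via (B,hash)
  {ABC}: card=12000; try (A,hash)→5500, (A,merge)→6800, (C,hash)→11200, (C,merge)→56800, (A,nl)→62000, (C,nl)→1201800; best=5500 via (A,hash)

cost=5500; order=C,B,A; methods=hash,hash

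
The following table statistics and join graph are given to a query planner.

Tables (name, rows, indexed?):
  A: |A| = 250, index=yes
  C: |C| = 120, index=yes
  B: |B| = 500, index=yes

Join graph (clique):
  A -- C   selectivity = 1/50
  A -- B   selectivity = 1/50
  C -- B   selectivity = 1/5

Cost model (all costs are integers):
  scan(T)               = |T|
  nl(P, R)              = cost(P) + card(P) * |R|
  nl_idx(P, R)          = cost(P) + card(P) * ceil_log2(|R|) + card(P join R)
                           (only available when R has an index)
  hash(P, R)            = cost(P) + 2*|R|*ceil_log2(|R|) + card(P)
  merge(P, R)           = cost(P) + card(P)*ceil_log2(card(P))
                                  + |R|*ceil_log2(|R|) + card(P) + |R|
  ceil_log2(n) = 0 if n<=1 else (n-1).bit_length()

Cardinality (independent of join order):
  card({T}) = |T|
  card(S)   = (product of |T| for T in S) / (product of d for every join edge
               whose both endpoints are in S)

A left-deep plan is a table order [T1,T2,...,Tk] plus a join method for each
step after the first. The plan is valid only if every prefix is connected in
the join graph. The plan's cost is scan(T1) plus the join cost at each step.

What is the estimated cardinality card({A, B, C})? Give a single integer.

1200

Tables in S: A(250), B(500), C(120)
Edges inside S: A-C(d=50), A-B(d=50), C-B(d=5)
numerator = 250 * 500 * 120 = 15000000
denominator = 50 * 50 * 5 = 12500
card(S) = 15000000 / 12500 = 1200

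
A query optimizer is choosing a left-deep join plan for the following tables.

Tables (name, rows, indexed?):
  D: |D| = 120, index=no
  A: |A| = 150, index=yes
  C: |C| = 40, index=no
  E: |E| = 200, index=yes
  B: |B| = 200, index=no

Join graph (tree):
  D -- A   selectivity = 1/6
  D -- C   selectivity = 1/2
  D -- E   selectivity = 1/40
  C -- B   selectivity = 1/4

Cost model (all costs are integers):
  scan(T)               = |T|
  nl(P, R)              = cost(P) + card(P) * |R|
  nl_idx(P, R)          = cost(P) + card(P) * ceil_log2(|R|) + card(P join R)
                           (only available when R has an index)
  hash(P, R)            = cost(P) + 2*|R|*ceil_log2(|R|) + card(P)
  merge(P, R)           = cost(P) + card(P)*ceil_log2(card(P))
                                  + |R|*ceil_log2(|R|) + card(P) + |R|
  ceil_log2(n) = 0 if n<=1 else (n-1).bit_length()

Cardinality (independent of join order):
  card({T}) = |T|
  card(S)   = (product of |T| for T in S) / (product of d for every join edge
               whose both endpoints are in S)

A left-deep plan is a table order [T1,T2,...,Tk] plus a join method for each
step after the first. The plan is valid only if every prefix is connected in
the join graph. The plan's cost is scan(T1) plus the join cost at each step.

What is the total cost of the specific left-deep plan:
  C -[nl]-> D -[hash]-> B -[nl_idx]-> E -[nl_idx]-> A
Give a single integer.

21370440

step 1: scan C: cost=40, card=40
step 2: join D via nl
    card(P join D) = 40*120/(2) = 2400
    cost = 40 + 40*120 = 4840
step 3: join B via hash
    card(P join B) = 2400*200/(4) = 120000
    cost = 4840 + 2*200*8 + 2400 = 10440
step 4: join E via nl_idx
    card(P join E) = 120000*200/(40) = 600000
    cost = 10440 + 120000*8 + 600000 = 1570440
step 5: join A via nl_idx
    card(P join A) = 600000*150/(6) = 15000000
    cost = 1570440 + 600000*8 + 15000000 = 21370440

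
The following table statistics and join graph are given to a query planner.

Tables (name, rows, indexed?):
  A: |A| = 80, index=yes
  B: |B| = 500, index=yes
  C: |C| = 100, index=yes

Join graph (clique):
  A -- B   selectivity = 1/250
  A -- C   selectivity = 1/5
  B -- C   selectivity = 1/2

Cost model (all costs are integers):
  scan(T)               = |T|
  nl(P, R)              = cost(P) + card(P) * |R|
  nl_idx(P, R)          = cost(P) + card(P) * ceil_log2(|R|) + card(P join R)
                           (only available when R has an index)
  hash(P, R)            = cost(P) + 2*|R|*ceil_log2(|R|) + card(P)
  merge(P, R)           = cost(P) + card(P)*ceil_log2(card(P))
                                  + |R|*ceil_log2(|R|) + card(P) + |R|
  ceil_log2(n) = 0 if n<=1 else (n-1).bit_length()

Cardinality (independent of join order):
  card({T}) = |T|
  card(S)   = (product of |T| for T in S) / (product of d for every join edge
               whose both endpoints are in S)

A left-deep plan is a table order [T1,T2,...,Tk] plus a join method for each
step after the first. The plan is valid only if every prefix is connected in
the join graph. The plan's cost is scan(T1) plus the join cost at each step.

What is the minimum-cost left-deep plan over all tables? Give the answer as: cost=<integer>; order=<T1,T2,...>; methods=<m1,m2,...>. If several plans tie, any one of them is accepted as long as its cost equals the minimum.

cost=2520; order=A,B,C; methods=nl_idx,hash

Selinger DP (subsets sized 1..n):
  {A}: scan cost=80, card=80
  {B}: scan cost=500, card=500
  {C}: scan cost=100, card=100
  {AB}: card=160; try (B,nl_idx)→960, (A,hash)→2120, (A,nl_idx)→4160, (B,merge)→5720, (A,merge)→6140, (B,hash)→9160 …(+2); best=960 via (B,nl_idx)
  {AC}: card=1600; try (A,hash)→1320, (C,merge)→1520, (A,merge)→1540, (C,hash)→1560, (C,nl_idx)→2240, (A,nl_idx)→2400 …(+2); best=1320 via (A,hash)
  {BC}: card=25000; try (C,hash)→2400, (B,merge)→5900, (C,merge)→6300, (B,hash)→9200, (B,nl_idx)→26000, (C,nl_idx)→29000 …(+2); best=2400 via (C,hash)
  {ABC}: card=1600; try (C,hash)→2520, (C,merge)→3200, (C,nl_idx)→3680, (B,hash)→11920, (C,nl)→16960, (B,nl_idx)→17320 …(+6); best=2520 via (C,hash)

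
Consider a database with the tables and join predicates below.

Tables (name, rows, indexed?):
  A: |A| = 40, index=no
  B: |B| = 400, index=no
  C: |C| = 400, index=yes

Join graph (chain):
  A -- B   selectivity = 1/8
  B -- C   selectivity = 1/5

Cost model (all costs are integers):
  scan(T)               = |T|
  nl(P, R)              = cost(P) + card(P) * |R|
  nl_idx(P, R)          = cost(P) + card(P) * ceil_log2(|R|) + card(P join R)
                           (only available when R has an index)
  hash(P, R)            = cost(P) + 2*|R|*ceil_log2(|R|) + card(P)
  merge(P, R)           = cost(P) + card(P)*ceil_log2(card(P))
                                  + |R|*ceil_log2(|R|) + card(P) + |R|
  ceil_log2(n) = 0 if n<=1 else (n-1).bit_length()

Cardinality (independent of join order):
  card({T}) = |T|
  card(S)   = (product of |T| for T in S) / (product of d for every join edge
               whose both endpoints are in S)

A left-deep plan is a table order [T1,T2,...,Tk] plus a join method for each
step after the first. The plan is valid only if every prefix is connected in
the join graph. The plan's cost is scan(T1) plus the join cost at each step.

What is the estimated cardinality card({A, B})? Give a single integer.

2000

Tables in S: A(40), B(400)
Edges inside S: A-B(d=8)
numerator = 40 * 400 = 16000
denominator = 8 = 8
card(S) = 16000 / 8 = 2000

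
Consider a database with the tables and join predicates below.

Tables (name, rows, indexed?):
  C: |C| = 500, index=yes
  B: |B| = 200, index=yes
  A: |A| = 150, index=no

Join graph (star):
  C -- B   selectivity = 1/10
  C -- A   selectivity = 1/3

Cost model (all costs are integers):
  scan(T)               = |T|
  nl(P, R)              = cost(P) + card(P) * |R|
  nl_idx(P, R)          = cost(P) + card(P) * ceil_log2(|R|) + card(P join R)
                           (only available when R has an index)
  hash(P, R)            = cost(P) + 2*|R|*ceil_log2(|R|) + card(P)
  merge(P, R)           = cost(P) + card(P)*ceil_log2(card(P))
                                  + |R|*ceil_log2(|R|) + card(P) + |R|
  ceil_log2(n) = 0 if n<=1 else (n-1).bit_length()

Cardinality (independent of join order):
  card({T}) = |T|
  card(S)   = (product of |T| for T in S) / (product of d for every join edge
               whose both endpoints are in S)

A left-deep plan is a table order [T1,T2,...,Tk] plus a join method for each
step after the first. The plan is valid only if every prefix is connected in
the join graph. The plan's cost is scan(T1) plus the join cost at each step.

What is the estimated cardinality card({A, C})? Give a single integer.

Tables in S: A(150), C(500)
Edges inside S: C-A(d=3)
numerator = 150 * 500 = 75000
denominator = 3 = 3
card(S) = 75000 / 3 = 25000

25000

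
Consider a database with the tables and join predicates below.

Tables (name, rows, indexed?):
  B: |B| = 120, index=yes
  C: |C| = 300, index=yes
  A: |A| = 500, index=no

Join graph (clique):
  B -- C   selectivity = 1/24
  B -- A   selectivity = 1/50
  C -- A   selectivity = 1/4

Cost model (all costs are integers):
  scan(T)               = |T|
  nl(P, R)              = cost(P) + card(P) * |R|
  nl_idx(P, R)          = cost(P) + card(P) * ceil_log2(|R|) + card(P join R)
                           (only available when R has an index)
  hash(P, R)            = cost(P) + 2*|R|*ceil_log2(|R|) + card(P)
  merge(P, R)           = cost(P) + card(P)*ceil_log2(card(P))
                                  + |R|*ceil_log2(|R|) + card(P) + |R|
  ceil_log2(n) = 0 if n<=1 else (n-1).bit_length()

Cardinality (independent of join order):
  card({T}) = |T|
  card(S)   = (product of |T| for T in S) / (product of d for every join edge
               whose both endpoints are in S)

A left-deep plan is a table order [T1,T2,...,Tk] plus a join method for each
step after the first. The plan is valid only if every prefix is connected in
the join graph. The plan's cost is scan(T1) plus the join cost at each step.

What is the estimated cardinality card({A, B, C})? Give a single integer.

3750

Tables in S: A(500), B(120), C(300)
Edges inside S: B-C(d=24), B-A(d=50), C-A(d=4)
numerator = 500 * 120 * 300 = 18000000
denominator = 24 * 50 * 4 = 4800
card(S) = 18000000 / 4800 = 3750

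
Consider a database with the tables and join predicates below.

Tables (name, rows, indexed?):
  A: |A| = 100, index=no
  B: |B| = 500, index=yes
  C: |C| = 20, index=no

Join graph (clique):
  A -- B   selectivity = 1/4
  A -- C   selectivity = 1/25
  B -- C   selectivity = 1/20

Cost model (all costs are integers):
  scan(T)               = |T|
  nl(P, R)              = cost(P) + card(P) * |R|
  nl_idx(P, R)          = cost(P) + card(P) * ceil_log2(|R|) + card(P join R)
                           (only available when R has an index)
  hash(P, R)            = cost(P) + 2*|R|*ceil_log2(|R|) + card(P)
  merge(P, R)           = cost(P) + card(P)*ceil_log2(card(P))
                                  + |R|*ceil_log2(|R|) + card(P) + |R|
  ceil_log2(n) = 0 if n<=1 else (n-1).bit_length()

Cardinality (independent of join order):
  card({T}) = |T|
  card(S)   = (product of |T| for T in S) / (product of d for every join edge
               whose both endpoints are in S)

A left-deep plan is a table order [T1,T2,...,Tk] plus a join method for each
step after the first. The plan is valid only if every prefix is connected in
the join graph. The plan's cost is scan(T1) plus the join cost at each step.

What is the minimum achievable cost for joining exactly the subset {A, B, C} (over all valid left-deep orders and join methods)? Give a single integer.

1620

Selinger DP over subsets of {A,B,C}:
  {A}: scan cost=100, card=100
  {B}: scan cost=500, card=500
  {C}: scan cost=20, card=20
  {AB}: card=12500; try (A,hash)→2400, (B,merge)→5900, (A,merge)→6300, (B,hash)→9200, (B,nl_idx)→13500, (B,nl)→50100 …(+1); best=2400 via (A,hash)
  {AC}: card=80; try (C,hash)→400, (A,merge)→940, (C,merge)→1020, (A,hash)→1440, (A,nl)→2020, (C,nl)→2100; best=400 via (C,hash)
  {BC}: card=500; try (B,nl_idx)→700, (C,hash)→1200, (B,merge)→5140, (C,merge)→5620, (B,hash)→9040, (B,nl)→10020 …(+1); best=700 via (B,nl_idx)
  {ABC}: card=500; try (B,nl_idx)→1620, (A,hash)→2600, (B,merge)→6040, (A,merge)→6500, (B,hash)→9480, (C,hash)→15100 …(+4); best=1620 via (B,nl_idx)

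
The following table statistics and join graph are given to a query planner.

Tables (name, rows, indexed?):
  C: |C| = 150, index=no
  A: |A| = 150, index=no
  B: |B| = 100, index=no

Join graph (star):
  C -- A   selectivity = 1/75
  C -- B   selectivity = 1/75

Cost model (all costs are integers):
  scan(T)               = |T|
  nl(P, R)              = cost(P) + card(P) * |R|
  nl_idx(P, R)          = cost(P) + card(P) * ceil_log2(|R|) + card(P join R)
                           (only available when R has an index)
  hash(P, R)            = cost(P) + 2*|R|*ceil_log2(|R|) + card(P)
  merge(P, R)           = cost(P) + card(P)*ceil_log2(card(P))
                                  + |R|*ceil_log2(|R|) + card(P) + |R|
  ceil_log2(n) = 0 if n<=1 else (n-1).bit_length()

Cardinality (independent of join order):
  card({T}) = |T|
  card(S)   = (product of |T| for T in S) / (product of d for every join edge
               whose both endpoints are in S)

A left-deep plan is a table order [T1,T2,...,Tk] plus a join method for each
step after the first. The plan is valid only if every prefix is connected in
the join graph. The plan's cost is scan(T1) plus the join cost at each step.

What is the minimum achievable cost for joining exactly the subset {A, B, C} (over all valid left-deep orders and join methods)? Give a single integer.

4300

Selinger DP over subsets of {A,B,C}:
  {C}: scan cost=150, card=150
  {A}: scan cost=150, card=150
  {B}: scan cost=100, card=100
  {AC}: card=300; try (C,hash)→2700, (A,hash)→2700, (C,merge)→2850, (A,merge)→2850, (C,nl)→22650, (A,nl)→22650; best=2700 via (C,hash)
  {BC}: card=200; try (B,hash)→1700, (C,merge)→2250, (B,merge)→2300, (C,hash)→2600, (C,nl)→15100, (B,nl)→15150; best=1700 via (B,hash)
  {ABC}: card=400; try (A,hash)→4300, (B,hash)→4400, (A,merge)→4850, (B,merge)→6500, (A,nl)→31700, (B,nl)→32700; best=4300 via (A,hash)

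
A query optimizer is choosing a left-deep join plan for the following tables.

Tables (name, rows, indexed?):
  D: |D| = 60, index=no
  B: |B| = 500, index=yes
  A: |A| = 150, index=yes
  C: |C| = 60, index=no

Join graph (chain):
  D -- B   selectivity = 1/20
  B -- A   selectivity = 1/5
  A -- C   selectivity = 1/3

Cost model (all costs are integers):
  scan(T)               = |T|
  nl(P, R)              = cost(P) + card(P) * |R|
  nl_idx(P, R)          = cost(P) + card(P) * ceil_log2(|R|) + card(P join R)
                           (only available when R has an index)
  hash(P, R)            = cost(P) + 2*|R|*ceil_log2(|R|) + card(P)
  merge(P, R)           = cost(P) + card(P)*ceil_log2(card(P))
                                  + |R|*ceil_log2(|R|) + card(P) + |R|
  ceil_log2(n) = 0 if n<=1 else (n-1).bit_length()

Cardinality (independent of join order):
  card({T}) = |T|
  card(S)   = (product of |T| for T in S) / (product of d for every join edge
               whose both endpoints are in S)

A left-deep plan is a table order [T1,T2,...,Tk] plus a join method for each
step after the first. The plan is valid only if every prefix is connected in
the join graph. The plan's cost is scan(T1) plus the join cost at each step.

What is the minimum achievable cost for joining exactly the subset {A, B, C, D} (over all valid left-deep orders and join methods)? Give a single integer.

51340

Selinger DP over subsets of {A,B,C,D}:
  {D}: scan cost=60, card=60
  {B}: scan cost=500, card=500
  {A}: scan cost=150, card=150
  {C}: scan cost=60, card=60
  {BD}: card=1500; try (D,hash)→1720, (B,nl_idx)→2100, (B,merge)→5480, (D,merge)→5920, (B,hash)→9120, (B,nl)→30060 …(+1); best=1720 via (D,hash)
  {AB}: card=15000; try (A,hash)→3400, (B,merge)→6500, (A,merge)→6850, (B,hash)→9300, (B,nl_idx)→16500, (A,nl_idx)→19500 …(+2); best=3400 via (A,hash)
  {AC}: card=3000; try (C,hash)→1020, (A,merge)→1830, (C,merge)→1920, (A,hash)→2520, (A,nl_idx)→3540, (A,nl)→9060 …(+1); best=1020 via (C,hash)
  {ABD}: card=45000; try (A,hash)→5620, (D,hash)→19120, (A,merge)→21070, (A,nl_idx)→58720, (A,nl)→226720, (D,merge)→228820 …(+1); best=5620 via (A,hash)
  {ABC}: card=300000; try (B,hash)→13020, (C,hash)→19120, (B,merge)→45020, (C,merge)→228820, (B,nl_idx)→328020, (C,nl)→903400 …(+1); best=13020 via (B,hash)
  {ABCD}: card=900000; try (C,hash)→51340, (D,hash)→313740, (C,merge)→771040, (C,nl)→2705620, (D,merge)→6013440, (D,nl)→18013020; best=51340 via (C,hash)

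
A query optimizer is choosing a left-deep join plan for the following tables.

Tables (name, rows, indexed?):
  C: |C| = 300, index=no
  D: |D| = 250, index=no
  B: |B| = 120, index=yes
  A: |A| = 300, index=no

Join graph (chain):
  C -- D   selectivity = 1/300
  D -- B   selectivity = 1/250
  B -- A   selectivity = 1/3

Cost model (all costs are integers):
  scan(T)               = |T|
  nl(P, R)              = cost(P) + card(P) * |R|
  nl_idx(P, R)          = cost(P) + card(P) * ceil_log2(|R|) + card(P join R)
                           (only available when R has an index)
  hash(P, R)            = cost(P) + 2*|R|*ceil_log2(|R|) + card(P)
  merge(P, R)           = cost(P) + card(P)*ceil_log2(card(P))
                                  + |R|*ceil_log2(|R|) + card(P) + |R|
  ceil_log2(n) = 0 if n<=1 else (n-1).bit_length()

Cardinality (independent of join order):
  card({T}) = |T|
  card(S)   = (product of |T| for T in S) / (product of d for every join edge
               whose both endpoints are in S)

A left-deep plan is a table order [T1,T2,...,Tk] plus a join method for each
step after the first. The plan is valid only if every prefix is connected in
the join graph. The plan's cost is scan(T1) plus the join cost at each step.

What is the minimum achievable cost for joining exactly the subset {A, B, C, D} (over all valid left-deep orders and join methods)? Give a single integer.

Selinger DP over subsets of {A,B,C,D}:
  {C}: scan cost=300, card=300
  {D}: scan cost=250, card=250
  {B}: scan cost=120, card=120
  {A}: scan cost=300, card=300
  {CD}: card=250; try (D,hash)→4600, (C,merge)→5500, (D,merge)→5550, (C,hash)→5900, (C,nl)→75250, (D,nl)→75300; best=4600 via (D,hash)
  {BD}: card=120; try (B,nl_idx)→2120, (B,hash)→2180, (D,merge)→3330, (B,merge)→3460, (D,hash)→4240, (D,nl)→30120 …(+1); best=2120 via (B,nl_idx)
  {AB}: card=12000; try (B,hash)→2280, (A,merge)→4080, (B,merge)→4260, (A,hash)→5640, (B,nl_idx)→14400, (A,nl)→36120 …(+1); best=2280 via (B,hash)
  {BCD}: card=120; try (C,merge)→6080, (B,nl_idx)→6470, (B,hash)→6530, (C,hash)→7640, (B,merge)→7810, (B,nl)→34600 …(+1); best=6080 via (C,merge)
  {ABD}: card=12000; try (A,merge)→6080, (A,hash)→7640, (D,hash)→18280, (A,nl)→38120, (D,merge)→184530, (D,nl)→3002280; best=6080 via (A,merge)
  {ABCD}: card=12000; try (A,merge)→10040, (A,hash)→11600, (C,hash)→23480, (A,nl)→42080, (C,merge)→189080, (C,nl)→3606080; best=10040 via (A,merge)

10040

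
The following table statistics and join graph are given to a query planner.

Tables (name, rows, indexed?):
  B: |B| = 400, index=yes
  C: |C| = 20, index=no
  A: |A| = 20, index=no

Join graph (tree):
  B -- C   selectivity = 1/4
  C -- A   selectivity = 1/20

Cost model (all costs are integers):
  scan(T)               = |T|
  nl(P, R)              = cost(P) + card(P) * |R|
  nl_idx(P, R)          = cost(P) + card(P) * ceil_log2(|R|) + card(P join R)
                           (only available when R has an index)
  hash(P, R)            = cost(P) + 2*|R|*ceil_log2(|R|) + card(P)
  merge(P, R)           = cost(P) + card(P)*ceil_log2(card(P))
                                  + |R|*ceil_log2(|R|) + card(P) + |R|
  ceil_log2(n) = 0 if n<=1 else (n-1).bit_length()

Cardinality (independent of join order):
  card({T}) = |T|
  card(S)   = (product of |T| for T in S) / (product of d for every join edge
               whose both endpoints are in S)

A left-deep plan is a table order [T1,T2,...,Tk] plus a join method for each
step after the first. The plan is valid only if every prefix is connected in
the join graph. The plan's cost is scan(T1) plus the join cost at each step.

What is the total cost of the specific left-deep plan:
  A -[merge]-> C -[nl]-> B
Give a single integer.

8260

step 1: scan A: cost=20, card=20
step 2: join C via merge
    card(P join C) = 20*20/(20) = 20
    cost = 20 + 20*5 + 20*5 + 20 + 20 = 260
step 3: join B via nl
    card(P join B) = 20*400/(4) = 2000
    cost = 260 + 20*400 = 8260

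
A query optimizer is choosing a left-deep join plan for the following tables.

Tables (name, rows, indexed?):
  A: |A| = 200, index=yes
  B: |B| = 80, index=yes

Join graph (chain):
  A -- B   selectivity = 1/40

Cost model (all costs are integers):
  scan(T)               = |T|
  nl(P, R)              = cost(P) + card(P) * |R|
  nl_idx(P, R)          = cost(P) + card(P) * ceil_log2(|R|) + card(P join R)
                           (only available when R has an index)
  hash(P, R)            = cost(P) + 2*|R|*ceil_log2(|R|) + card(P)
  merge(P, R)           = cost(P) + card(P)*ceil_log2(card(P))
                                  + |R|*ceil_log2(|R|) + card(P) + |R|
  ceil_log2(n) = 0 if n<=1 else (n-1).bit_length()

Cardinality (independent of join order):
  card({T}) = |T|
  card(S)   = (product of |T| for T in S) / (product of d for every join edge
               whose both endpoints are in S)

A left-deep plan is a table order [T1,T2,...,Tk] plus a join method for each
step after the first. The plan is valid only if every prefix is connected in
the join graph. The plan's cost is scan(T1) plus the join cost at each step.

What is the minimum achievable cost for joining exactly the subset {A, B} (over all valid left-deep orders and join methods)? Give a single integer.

Selinger DP over subsets of {A,B}:
  {A}: scan cost=200, card=200
  {B}: scan cost=80, card=80
  {AB}: card=400; try (A,nl_idx)→1120, (B,hash)→1520, (B,nl_idx)→2000, (A,merge)→2520, (B,merge)→2640, (A,hash)→3360 …(+2); best=1120 via (A,nl_idx)

1120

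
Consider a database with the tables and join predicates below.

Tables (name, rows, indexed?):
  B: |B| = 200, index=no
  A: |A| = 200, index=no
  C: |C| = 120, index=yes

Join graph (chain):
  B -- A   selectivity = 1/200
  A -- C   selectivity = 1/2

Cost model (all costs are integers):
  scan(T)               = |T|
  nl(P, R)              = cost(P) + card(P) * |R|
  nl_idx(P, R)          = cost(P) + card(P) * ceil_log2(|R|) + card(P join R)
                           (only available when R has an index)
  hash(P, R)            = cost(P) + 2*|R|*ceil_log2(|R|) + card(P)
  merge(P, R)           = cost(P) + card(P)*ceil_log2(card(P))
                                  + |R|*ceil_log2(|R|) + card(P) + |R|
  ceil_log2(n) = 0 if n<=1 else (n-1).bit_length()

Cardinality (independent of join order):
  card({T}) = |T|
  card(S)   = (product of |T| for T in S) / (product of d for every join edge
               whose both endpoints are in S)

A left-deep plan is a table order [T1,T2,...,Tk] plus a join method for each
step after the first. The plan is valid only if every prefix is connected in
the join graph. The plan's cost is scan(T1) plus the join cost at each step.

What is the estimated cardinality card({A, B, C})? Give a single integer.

Tables in S: A(200), B(200), C(120)
Edges inside S: B-A(d=200), A-C(d=2)
numerator = 200 * 200 * 120 = 4800000
denominator = 200 * 2 = 400
card(S) = 4800000 / 400 = 12000

12000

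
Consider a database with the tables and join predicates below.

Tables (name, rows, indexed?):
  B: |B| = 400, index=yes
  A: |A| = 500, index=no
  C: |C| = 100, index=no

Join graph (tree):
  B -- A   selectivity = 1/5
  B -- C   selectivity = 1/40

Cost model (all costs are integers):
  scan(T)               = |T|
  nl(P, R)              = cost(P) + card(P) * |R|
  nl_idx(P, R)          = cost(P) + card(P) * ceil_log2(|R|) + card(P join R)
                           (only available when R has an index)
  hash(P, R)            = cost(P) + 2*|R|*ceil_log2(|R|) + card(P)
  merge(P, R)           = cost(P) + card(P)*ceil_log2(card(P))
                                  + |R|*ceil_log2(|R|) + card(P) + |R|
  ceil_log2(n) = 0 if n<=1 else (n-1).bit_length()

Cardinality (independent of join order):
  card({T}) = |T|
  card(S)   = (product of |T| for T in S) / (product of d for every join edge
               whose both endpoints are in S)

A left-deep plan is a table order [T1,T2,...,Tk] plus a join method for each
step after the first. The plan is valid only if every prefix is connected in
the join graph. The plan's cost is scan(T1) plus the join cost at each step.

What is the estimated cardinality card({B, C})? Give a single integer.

Tables in S: B(400), C(100)
Edges inside S: B-C(d=40)
numerator = 400 * 100 = 40000
denominator = 40 = 40
card(S) = 40000 / 40 = 1000

1000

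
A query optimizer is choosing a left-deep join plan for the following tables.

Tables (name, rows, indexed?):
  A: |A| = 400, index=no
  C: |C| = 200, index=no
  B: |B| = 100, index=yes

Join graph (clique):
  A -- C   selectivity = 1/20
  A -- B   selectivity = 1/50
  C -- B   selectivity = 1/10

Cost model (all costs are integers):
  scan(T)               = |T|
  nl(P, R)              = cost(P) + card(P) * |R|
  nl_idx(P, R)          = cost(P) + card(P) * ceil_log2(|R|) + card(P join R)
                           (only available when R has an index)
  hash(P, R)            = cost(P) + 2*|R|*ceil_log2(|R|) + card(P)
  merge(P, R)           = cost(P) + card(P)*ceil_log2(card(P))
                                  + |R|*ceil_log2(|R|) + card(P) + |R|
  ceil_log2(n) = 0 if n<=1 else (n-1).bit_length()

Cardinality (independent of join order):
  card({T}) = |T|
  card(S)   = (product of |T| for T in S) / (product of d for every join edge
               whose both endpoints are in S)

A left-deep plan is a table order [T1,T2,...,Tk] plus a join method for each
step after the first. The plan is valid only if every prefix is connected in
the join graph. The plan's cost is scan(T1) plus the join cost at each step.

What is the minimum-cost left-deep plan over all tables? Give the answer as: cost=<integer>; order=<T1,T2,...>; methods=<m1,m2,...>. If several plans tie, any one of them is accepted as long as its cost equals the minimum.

cost=6200; order=A,B,C; methods=hash,hash

Selinger DP (subsets sized 1..n):
  {A}: scan cost=400, card=400
  {C}: scan cost=200, card=200
  {B}: scan cost=100, card=100
  {AC}: card=4000; try (C,hash)→4000, (A,merge)→6000, (C,merge)→6200, (A,hash)→7600, (A,nl)→80200, (C,nl)→80400; best=4000 via (C,hash)
  {AB}: card=800; try (B,hash)→2200, (B,nl_idx)→4000, (A,merge)→4900, (B,merge)→5200, (A,hash)→7400, (A,nl)→40100 …(+1); best=2200 via (B,hash)
  {BC}: card=2000; try (B,hash)→1800, (C,merge)→2700, (B,merge)→2800, (C,hash)→3400, (B,nl_idx)→3600, (C,nl)→20100 …(+1); best=1800 via (B,hash)
  {ABC}: card=800; try (C,hash)→6200, (B,hash)→9400, (A,hash)→11000, (C,merge)→12800, (A,merge)→29800, (B,nl_idx)→32800 …(+4); best=6200 via (C,hash)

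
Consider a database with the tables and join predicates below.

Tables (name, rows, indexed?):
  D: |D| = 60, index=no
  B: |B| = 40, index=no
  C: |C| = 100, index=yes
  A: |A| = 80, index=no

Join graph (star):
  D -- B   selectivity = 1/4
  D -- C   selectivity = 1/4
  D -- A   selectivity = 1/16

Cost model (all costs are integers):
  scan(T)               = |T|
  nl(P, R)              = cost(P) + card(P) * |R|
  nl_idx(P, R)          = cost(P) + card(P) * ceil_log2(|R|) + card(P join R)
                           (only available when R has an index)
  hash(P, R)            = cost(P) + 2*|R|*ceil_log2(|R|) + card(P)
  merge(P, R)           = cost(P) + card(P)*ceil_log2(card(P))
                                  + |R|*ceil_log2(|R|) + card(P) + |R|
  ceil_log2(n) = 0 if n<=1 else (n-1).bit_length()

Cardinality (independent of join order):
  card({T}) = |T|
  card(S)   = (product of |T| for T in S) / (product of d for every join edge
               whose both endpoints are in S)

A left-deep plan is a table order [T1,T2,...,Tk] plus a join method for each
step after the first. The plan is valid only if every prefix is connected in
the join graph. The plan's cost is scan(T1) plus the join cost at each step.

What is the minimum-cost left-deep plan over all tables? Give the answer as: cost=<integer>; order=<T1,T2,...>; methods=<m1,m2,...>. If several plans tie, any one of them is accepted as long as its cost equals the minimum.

cost=6060; order=A,D,B,C; methods=hash,hash,hash

Selinger DP (subsets sized 1..n):
  {D}: scan cost=60, card=60
  {B}: scan cost=40, card=40
  {C}: scan cost=100, card=100
  {A}: scan cost=80, card=80
  {BD}: card=600; try (B,hash)→600, (D,merge)→740, (B,merge)→760, (D,hash)→800, (D,nl)→2440, (B,nl)→2460; best=600 via (B,hash)
  {CD}: card=1500; try (D,hash)→920, (C,merge)→1280, (D,merge)→1320, (C,hash)→1520, (C,nl_idx)→1980, (C,nl)→6060 …(+1); best=920 via (D,hash)
  {AD}: card=300; try (D,hash)→880, (A,merge)→1120, (D,merge)→1140, (A,hash)→1240, (A,nl)→4860, (D,nl)→4880; best=880 via (D,hash)
  {BCD}: card=15000; try (C,hash)→2600, (B,hash)→2900, (C,merge)→8000, (B,merge)→19200, (C,nl_idx)→19800, (C,nl)→60600 …(+1); best=2600 via (C,hash)
  {ABD}: card=3000; try (B,hash)→1660, (A,hash)→2320, (B,merge)→4160, (A,merge)→7840, (B,nl)→12880, (A,nl)→48600; best=1660 via (B,hash)
  {ACD}: card=7500; try (C,hash)→2580, (A,hash)→3540, (C,merge)→4680, (C,nl_idx)→10480, (A,merge)→19560, (C,nl)→30880 …(+1); best=2580 via (C,hash)
  {ABCD}: card=75000; try (C,hash)→6060, (B,hash)→10560, (A,hash)→18720, (C,merge)→41460, (C,nl_idx)→97660, (B,merge)→107860 …(+4); best=6060 via (C,hash)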